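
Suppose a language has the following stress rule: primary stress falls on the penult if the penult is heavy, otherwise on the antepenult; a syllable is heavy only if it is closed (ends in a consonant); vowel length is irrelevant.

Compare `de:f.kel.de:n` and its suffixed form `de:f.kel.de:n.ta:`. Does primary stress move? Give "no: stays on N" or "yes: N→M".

Base `de:f.kel.de:n` (3 syllables):
  Weights: 1 de:f H, 2 kel H, 3 de:n H.
  The penult (syllable 2, kel) is heavy, so it takes stress.
  → primary stress on syllable 2.
Suffixed `de:f.kel.de:n.ta:` (4 syllables):
  Weights: 2 kel H, 3 de:n H, 4 ta: L.
  The penult (syllable 3, de:n) is heavy, so it takes stress.
  → primary stress on syllable 3.

yes: 2→3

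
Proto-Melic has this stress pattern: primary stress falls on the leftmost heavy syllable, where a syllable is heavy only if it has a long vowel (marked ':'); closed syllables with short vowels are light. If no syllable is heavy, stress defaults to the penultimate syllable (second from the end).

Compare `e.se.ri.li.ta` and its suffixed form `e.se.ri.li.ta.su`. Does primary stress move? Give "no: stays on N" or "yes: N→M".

Base `e.se.ri.li.ta` (5 syllables):
  Weights: 1 e L, 2 se L, 3 ri L, 4 li L, 5 ta L.
  No heavy syllable in the domain; default to the penultimate syllable (second from the end) = syllable 4.
  → primary stress on syllable 4.
Suffixed `e.se.ri.li.ta.su` (6 syllables):
  Weights: 1 e L, 2 se L, 3 ri L, 4 li L, 5 ta L, 6 su L.
  No heavy syllable in the domain; default to the penultimate syllable (second from the end) = syllable 5.
  → primary stress on syllable 5.

yes: 4→5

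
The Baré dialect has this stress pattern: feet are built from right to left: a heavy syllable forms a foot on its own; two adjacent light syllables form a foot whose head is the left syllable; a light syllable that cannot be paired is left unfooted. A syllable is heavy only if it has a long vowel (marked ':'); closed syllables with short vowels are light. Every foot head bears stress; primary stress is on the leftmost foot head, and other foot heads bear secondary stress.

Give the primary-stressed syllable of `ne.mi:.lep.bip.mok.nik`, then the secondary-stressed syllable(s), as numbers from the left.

primary 2, secondary 3, 5

Weights: 1 ne L, 2 mi: H, 3 lep L, 4 bip L, 5 mok L, 6 nik L.
Parse right to left (heavy = foot alone; LL = one foot; stranded L unfooted): ne (ˈmi:) (ˈlep.bip) (ˈmok.nik).
Foot heads: 2, 3, 5.
Primary stress on the leftmost head = syllable 2.
Secondary stress on 3, 5: ne.ˈmi:.ˌlep.bip.ˌmok.nik.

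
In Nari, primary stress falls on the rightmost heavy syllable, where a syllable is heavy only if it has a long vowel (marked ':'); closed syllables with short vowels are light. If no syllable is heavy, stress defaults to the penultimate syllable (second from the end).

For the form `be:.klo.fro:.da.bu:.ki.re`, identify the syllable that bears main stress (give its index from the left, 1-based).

Weights: 1 be: H, 2 klo L, 3 fro: H, 4 da L, 5 bu: H, 6 ki L, 7 re L.
Heavy syllables in the domain: 1, 3, 5. The rightmost is syllable 5 (bu:).
Primary stress: syllable 5 → be:.klo.fro:.da.ˈbu:.ki.re.

5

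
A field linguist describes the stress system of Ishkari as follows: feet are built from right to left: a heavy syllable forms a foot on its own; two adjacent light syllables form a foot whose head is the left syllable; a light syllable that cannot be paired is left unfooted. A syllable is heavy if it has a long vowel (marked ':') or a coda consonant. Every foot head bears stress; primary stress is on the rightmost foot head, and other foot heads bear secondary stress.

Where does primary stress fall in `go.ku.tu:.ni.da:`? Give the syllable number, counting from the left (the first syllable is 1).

Weights: 1 go L, 2 ku L, 3 tu: H, 4 ni L, 5 da: H.
Parse right to left (heavy = foot alone; LL = one foot; stranded L unfooted): (ˈgo.ku) (ˈtu:) ni (ˈda:).
Foot heads: 1, 3, 5.
Primary stress on the rightmost head = syllable 5.
Primary stress: syllable 5 → go.ku.tu:.ni.ˈda:.

5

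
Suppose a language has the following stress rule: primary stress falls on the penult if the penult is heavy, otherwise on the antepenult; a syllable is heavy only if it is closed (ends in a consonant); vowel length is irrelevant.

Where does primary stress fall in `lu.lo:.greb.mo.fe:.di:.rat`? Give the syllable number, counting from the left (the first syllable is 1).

Weights: 5 fe: L, 6 di: L, 7 rat H.
The penult (syllable 6, di:) is light, so stress falls on the antepenult (syllable 5, fe:).
Primary stress: syllable 5 → lu.lo:.greb.mo.ˈfe:.di:.rat.

5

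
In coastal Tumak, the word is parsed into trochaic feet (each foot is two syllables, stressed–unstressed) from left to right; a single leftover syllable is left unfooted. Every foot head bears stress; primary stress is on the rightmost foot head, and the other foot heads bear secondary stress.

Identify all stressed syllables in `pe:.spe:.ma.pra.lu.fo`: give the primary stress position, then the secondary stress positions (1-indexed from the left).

Parse left to right into trochaic (ˈσσ) feet: (ˈpe:.spe:) (ˈma.pra) (ˈlu.fo).
Foot heads (stressed positions): 1, 3, 5.
End Rule Rightmost: primary stress on the rightmost head = syllable 5.
Secondary stress on 1, 3: ˌpe:.spe:.ˌma.pra.ˈlu.fo.

primary 5, secondary 1, 3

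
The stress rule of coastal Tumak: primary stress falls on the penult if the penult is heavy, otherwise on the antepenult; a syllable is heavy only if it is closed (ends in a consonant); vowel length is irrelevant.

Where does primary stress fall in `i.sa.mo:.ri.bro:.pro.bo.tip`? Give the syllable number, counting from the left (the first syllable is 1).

Weights: 6 pro L, 7 bo L, 8 tip H.
The penult (syllable 7, bo) is light, so stress falls on the antepenult (syllable 6, pro).
Primary stress: syllable 6 → i.sa.mo:.ri.bro:.ˈpro.bo.tip.

6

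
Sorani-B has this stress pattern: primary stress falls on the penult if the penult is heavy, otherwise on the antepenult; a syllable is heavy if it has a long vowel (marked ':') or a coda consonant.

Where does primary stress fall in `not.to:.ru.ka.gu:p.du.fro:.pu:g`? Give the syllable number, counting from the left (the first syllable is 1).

7

Weights: 6 du L, 7 fro: H, 8 pu:g H.
The penult (syllable 7, fro:) is heavy, so it takes stress.
Primary stress: syllable 7 → not.to:.ru.ka.gu:p.du.ˈfro:.pu:g.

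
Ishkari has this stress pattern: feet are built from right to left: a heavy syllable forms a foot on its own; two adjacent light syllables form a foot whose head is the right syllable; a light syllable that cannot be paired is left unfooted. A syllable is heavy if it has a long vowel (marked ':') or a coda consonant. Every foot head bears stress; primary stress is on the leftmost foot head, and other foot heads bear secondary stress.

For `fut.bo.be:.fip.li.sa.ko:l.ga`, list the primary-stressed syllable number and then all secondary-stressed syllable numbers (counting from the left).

primary 1, secondary 3, 4, 6, 7

Weights: 1 fut H, 2 bo L, 3 be: H, 4 fip H, 5 li L, 6 sa L, 7 ko:l H, 8 ga L.
Parse right to left (heavy = foot alone; LL = one foot; stranded L unfooted): (ˈfut) bo (ˈbe:) (ˈfip) (li.ˈsa) (ˈko:l) ga.
Foot heads: 1, 3, 4, 6, 7.
Primary stress on the leftmost head = syllable 1.
Secondary stress on 3, 4, 6, 7: ˈfut.bo.ˌbe:.ˌfip.li.ˌsa.ˌko:l.ga.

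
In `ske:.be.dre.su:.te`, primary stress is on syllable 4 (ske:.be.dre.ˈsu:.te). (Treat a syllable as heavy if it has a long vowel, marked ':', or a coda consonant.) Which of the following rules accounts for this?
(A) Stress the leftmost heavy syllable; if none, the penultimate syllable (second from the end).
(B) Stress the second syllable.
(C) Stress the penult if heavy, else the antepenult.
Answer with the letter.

C

Rule A → syllable 1 (observed: 4).
Rule B → syllable 2 (observed: 4).
Rule C → syllable 4 ✓.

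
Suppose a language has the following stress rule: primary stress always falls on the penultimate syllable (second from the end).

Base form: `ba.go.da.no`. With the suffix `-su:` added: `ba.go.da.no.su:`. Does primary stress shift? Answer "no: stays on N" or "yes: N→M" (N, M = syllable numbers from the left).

yes: 3→4

Base `ba.go.da.no` (4 syllables):
  The word has 4 syllables; the penultimate syllable (second from the end) is syllable 3 (da).
  → primary stress on syllable 3.
Suffixed `ba.go.da.no.su:` (5 syllables):
  The word has 5 syllables; the penultimate syllable (second from the end) is syllable 4 (no).
  → primary stress on syllable 4.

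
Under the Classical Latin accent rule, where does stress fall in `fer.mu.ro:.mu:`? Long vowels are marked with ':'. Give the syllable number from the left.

3

Classical Latin: stress the penult if heavy (long vowel or closed), else the antepenult.
Weights: 2 mu L, 3 ro: H, 4 mu: H.
The penult (syllable 3, ro:) is heavy, so it takes stress.
Stress on syllable 3: fer.mu.ˈro:.mu:.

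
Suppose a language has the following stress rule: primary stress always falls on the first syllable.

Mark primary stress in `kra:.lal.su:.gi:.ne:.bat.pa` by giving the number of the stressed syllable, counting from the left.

1

The word has 7 syllables; the first syllable is syllable 1 (kra:).
Primary stress: syllable 1 → ˈkra:.lal.su:.gi:.ne:.bat.pa.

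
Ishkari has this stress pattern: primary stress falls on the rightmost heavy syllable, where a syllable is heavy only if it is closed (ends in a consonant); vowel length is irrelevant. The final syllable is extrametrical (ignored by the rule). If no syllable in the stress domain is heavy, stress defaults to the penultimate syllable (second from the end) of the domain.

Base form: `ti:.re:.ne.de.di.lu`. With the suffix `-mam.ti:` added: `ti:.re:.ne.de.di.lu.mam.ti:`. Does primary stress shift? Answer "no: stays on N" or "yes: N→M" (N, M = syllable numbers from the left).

Base `ti:.re:.ne.de.di.lu` (6 syllables):
  The final syllable (6, lu) is extrametrical; the stress domain is syllables 1–5.
  Weights: 1 ti: L, 2 re: L, 3 ne L, 4 de L, 5 di L.
  No heavy syllable in the domain; default to the penultimate syllable (second from the end) of the domain = syllable 4.
  → primary stress on syllable 4.
Suffixed `ti:.re:.ne.de.di.lu.mam.ti:` (8 syllables):
  The final syllable (8, ti:) is extrametrical; the stress domain is syllables 1–7.
  Weights: 1 ti: L, 2 re: L, 3 ne L, 4 de L, 5 di L, 6 lu L, 7 mam H.
  Heavy syllables in the domain: 7. The rightmost is syllable 7 (mam).
  → primary stress on syllable 7.

yes: 4→7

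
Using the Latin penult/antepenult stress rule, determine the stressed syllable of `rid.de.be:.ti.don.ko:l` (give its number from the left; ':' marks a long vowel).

Classical Latin: stress the penult if heavy (long vowel or closed), else the antepenult.
Weights: 4 ti L, 5 don H, 6 ko:l H.
The penult (syllable 5, don) is heavy, so it takes stress.
Stress on syllable 5: rid.de.be:.ti.ˈdon.ko:l.

5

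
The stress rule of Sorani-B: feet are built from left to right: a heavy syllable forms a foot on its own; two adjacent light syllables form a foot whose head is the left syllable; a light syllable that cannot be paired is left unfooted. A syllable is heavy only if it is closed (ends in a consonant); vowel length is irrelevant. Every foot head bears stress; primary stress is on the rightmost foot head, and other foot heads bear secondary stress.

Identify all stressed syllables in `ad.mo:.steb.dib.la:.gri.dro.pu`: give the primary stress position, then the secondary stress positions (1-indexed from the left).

Weights: 1 ad H, 2 mo: L, 3 steb H, 4 dib H, 5 la: L, 6 gri L, 7 dro L, 8 pu L.
Parse left to right (heavy = foot alone; LL = one foot; stranded L unfooted): (ˈad) mo: (ˈsteb) (ˈdib) (ˈla:.gri) (ˈdro.pu).
Foot heads: 1, 3, 4, 5, 7.
Primary stress on the rightmost head = syllable 7.
Secondary stress on 1, 3, 4, 5: ˌad.mo:.ˌsteb.ˌdib.ˌla:.gri.ˈdro.pu.

primary 7, secondary 1, 3, 4, 5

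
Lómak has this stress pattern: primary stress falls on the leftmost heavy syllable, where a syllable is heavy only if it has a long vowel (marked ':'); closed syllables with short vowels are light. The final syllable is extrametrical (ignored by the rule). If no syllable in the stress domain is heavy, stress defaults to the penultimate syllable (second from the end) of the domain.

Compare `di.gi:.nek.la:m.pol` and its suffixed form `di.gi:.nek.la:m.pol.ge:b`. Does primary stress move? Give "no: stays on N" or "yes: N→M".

no: stays on 2

Base `di.gi:.nek.la:m.pol` (5 syllables):
  The final syllable (5, pol) is extrametrical; the stress domain is syllables 1–4.
  Weights: 1 di L, 2 gi: H, 3 nek L, 4 la:m H.
  Heavy syllables in the domain: 2, 4. The leftmost is syllable 2 (gi:).
  → primary stress on syllable 2.
Suffixed `di.gi:.nek.la:m.pol.ge:b` (6 syllables):
  The final syllable (6, ge:b) is extrametrical; the stress domain is syllables 1–5.
  Weights: 1 di L, 2 gi: H, 3 nek L, 4 la:m H, 5 pol L.
  Heavy syllables in the domain: 2, 4. The leftmost is syllable 2 (gi:).
  → primary stress on syllable 2.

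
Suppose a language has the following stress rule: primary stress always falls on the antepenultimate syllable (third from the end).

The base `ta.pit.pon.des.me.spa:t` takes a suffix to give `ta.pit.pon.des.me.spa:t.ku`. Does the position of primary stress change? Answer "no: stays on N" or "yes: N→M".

Base `ta.pit.pon.des.me.spa:t` (6 syllables):
  The word has 6 syllables; the antepenultimate syllable (third from the end) is syllable 4 (des).
  → primary stress on syllable 4.
Suffixed `ta.pit.pon.des.me.spa:t.ku` (7 syllables):
  The word has 7 syllables; the antepenultimate syllable (third from the end) is syllable 5 (me).
  → primary stress on syllable 5.

yes: 4→5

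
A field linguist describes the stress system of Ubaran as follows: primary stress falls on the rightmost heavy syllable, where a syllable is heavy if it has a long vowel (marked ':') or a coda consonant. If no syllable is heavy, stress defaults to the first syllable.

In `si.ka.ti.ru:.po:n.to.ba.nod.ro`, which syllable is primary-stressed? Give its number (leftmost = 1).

Weights: 1 si L, 2 ka L, 3 ti L, 4 ru: H, 5 po:n H, 6 to L, 7 ba L, 8 nod H, 9 ro L.
Heavy syllables in the domain: 4, 5, 8. The rightmost is syllable 8 (nod).
Primary stress: syllable 8 → si.ka.ti.ru:.po:n.to.ba.ˈnod.ro.

8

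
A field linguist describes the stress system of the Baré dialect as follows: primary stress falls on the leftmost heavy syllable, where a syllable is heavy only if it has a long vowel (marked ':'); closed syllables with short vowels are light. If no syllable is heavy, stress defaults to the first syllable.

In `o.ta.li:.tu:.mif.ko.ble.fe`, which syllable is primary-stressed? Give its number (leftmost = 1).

Weights: 1 o L, 2 ta L, 3 li: H, 4 tu: H, 5 mif L, 6 ko L, 7 ble L, 8 fe L.
Heavy syllables in the domain: 3, 4. The leftmost is syllable 3 (li:).
Primary stress: syllable 3 → o.ta.ˈli:.tu:.mif.ko.ble.fe.

3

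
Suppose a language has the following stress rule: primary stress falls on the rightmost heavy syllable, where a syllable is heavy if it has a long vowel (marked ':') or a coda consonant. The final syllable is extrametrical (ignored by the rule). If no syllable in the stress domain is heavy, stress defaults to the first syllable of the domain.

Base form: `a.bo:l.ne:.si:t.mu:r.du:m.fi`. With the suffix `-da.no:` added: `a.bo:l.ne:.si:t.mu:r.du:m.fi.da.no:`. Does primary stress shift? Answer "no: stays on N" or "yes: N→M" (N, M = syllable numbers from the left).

Base `a.bo:l.ne:.si:t.mu:r.du:m.fi` (7 syllables):
  The final syllable (7, fi) is extrametrical; the stress domain is syllables 1–6.
  Weights: 1 a L, 2 bo:l H, 3 ne: H, 4 si:t H, 5 mu:r H, 6 du:m H.
  Heavy syllables in the domain: 2, 3, 4, 5, 6. The rightmost is syllable 6 (du:m).
  → primary stress on syllable 6.
Suffixed `a.bo:l.ne:.si:t.mu:r.du:m.fi.da.no:` (9 syllables):
  The final syllable (9, no:) is extrametrical; the stress domain is syllables 1–8.
  Weights: 1 a L, 2 bo:l H, 3 ne: H, 4 si:t H, 5 mu:r H, 6 du:m H, 7 fi L, 8 da L.
  Heavy syllables in the domain: 2, 3, 4, 5, 6. The rightmost is syllable 6 (du:m).
  → primary stress on syllable 6.

no: stays on 6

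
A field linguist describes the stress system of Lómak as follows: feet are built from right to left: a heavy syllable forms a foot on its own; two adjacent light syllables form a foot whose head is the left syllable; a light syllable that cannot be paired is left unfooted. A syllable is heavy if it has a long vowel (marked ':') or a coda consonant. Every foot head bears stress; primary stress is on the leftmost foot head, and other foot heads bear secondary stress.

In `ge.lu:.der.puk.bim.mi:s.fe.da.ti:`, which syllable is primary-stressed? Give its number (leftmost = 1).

2

Weights: 1 ge L, 2 lu: H, 3 der H, 4 puk H, 5 bim H, 6 mi:s H, 7 fe L, 8 da L, 9 ti: H.
Parse right to left (heavy = foot alone; LL = one foot; stranded L unfooted): ge (ˈlu:) (ˈder) (ˈpuk) (ˈbim) (ˈmi:s) (ˈfe.da) (ˈti:).
Foot heads: 2, 3, 4, 5, 6, 7, 9.
Primary stress on the leftmost head = syllable 2.
Primary stress: syllable 2 → ge.ˈlu:.der.puk.bim.mi:s.fe.da.ti:.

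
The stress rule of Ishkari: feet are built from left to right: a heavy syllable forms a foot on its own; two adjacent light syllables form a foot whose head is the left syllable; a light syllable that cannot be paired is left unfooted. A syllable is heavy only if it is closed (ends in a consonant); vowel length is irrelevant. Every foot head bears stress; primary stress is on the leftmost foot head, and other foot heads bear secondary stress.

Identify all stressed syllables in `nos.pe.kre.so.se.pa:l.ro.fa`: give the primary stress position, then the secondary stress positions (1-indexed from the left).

Weights: 1 nos H, 2 pe L, 3 kre L, 4 so L, 5 se L, 6 pa:l H, 7 ro L, 8 fa L.
Parse left to right (heavy = foot alone; LL = one foot; stranded L unfooted): (ˈnos) (ˈpe.kre) (ˈso.se) (ˈpa:l) (ˈro.fa).
Foot heads: 1, 2, 4, 6, 7.
Primary stress on the leftmost head = syllable 1.
Secondary stress on 2, 4, 6, 7: ˈnos.ˌpe.kre.ˌso.se.ˌpa:l.ˌro.fa.

primary 1, secondary 2, 4, 6, 7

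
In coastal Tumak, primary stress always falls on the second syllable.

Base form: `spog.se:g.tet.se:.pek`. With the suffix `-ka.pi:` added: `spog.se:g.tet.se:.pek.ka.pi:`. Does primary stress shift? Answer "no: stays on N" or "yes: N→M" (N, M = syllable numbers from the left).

Base `spog.se:g.tet.se:.pek` (5 syllables):
  The word has 5 syllables; the second syllable is syllable 2 (se:g).
  → primary stress on syllable 2.
Suffixed `spog.se:g.tet.se:.pek.ka.pi:` (7 syllables):
  The word has 7 syllables; the second syllable is syllable 2 (se:g).
  → primary stress on syllable 2.

no: stays on 2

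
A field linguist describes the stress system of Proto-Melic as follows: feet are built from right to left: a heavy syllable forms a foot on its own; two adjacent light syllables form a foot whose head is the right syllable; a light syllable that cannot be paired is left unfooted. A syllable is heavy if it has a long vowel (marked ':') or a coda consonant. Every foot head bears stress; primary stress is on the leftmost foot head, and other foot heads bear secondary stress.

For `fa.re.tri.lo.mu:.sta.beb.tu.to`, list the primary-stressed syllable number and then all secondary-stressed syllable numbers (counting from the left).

Weights: 1 fa L, 2 re L, 3 tri L, 4 lo L, 5 mu: H, 6 sta L, 7 beb H, 8 tu L, 9 to L.
Parse right to left (heavy = foot alone; LL = one foot; stranded L unfooted): (fa.ˈre) (tri.ˈlo) (ˈmu:) sta (ˈbeb) (tu.ˈto).
Foot heads: 2, 4, 5, 7, 9.
Primary stress on the leftmost head = syllable 2.
Secondary stress on 4, 5, 7, 9: fa.ˈre.tri.ˌlo.ˌmu:.sta.ˌbeb.tu.ˌto.

primary 2, secondary 4, 5, 7, 9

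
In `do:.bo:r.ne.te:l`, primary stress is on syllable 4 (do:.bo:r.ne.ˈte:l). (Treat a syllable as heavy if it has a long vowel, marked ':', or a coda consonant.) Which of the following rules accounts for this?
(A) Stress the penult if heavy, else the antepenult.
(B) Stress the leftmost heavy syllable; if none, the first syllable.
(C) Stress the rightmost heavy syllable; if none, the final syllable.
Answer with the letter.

C

Rule A → syllable 2 (observed: 4).
Rule B → syllable 1 (observed: 4).
Rule C → syllable 4 ✓.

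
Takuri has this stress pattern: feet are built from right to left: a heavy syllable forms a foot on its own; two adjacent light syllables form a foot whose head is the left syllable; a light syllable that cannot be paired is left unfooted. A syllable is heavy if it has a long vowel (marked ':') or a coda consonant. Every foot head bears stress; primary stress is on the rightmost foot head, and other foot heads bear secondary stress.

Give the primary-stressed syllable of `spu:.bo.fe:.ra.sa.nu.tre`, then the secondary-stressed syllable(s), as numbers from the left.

Weights: 1 spu: H, 2 bo L, 3 fe: H, 4 ra L, 5 sa L, 6 nu L, 7 tre L.
Parse right to left (heavy = foot alone; LL = one foot; stranded L unfooted): (ˈspu:) bo (ˈfe:) (ˈra.sa) (ˈnu.tre).
Foot heads: 1, 3, 4, 6.
Primary stress on the rightmost head = syllable 6.
Secondary stress on 1, 3, 4: ˌspu:.bo.ˌfe:.ˌra.sa.ˈnu.tre.

primary 6, secondary 1, 3, 4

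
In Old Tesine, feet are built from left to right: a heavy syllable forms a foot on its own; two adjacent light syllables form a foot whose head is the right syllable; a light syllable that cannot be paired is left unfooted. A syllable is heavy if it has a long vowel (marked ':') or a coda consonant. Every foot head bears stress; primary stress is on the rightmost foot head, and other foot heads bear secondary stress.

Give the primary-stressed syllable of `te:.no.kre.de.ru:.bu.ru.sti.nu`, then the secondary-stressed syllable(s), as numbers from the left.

Weights: 1 te: H, 2 no L, 3 kre L, 4 de L, 5 ru: H, 6 bu L, 7 ru L, 8 sti L, 9 nu L.
Parse left to right (heavy = foot alone; LL = one foot; stranded L unfooted): (ˈte:) (no.ˈkre) de (ˈru:) (bu.ˈru) (sti.ˈnu).
Foot heads: 1, 3, 5, 7, 9.
Primary stress on the rightmost head = syllable 9.
Secondary stress on 1, 3, 5, 7: ˌte:.no.ˌkre.de.ˌru:.bu.ˌru.sti.ˈnu.

primary 9, secondary 1, 3, 5, 7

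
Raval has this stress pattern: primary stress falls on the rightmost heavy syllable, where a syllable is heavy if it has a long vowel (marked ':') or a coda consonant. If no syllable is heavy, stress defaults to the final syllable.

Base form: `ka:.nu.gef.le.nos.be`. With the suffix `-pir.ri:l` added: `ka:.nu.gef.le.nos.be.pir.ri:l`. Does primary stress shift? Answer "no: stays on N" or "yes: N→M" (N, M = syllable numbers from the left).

yes: 5→8

Base `ka:.nu.gef.le.nos.be` (6 syllables):
  Weights: 1 ka: H, 2 nu L, 3 gef H, 4 le L, 5 nos H, 6 be L.
  Heavy syllables in the domain: 1, 3, 5. The rightmost is syllable 5 (nos).
  → primary stress on syllable 5.
Suffixed `ka:.nu.gef.le.nos.be.pir.ri:l` (8 syllables):
  Weights: 1 ka: H, 2 nu L, 3 gef H, 4 le L, 5 nos H, 6 be L, 7 pir H, 8 ri:l H.
  Heavy syllables in the domain: 1, 3, 5, 7, 8. The rightmost is syllable 8 (ri:l).
  → primary stress on syllable 8.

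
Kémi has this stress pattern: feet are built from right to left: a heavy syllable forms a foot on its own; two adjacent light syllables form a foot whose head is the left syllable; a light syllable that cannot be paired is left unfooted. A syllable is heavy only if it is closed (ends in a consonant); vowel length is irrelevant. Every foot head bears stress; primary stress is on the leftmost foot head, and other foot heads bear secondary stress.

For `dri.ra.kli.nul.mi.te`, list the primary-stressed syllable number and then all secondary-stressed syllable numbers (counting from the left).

Weights: 1 dri L, 2 ra L, 3 kli L, 4 nul H, 5 mi L, 6 te L.
Parse right to left (heavy = foot alone; LL = one foot; stranded L unfooted): dri (ˈra.kli) (ˈnul) (ˈmi.te).
Foot heads: 2, 4, 5.
Primary stress on the leftmost head = syllable 2.
Secondary stress on 4, 5: dri.ˈra.kli.ˌnul.ˌmi.te.

primary 2, secondary 4, 5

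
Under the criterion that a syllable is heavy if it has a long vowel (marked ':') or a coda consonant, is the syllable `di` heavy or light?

light

`di`: short vowel, open (no coda). Short vowel, open → light.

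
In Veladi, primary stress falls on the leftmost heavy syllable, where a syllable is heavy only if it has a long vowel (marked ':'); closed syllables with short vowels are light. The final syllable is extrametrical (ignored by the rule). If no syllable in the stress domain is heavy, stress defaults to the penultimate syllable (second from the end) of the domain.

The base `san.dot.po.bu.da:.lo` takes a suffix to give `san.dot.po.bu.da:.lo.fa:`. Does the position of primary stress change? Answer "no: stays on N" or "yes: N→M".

no: stays on 5

Base `san.dot.po.bu.da:.lo` (6 syllables):
  The final syllable (6, lo) is extrametrical; the stress domain is syllables 1–5.
  Weights: 1 san L, 2 dot L, 3 po L, 4 bu L, 5 da: H.
  Heavy syllables in the domain: 5. The leftmost is syllable 5 (da:).
  → primary stress on syllable 5.
Suffixed `san.dot.po.bu.da:.lo.fa:` (7 syllables):
  The final syllable (7, fa:) is extrametrical; the stress domain is syllables 1–6.
  Weights: 1 san L, 2 dot L, 3 po L, 4 bu L, 5 da: H, 6 lo L.
  Heavy syllables in the domain: 5. The leftmost is syllable 5 (da:).
  → primary stress on syllable 5.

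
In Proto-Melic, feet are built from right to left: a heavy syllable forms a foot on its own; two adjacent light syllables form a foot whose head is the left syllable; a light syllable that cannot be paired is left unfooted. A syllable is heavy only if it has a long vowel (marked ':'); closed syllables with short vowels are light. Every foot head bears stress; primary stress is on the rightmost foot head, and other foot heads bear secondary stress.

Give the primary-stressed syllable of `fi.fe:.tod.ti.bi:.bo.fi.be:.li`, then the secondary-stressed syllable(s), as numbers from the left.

Weights: 1 fi L, 2 fe: H, 3 tod L, 4 ti L, 5 bi: H, 6 bo L, 7 fi L, 8 be: H, 9 li L.
Parse right to left (heavy = foot alone; LL = one foot; stranded L unfooted): fi (ˈfe:) (ˈtod.ti) (ˈbi:) (ˈbo.fi) (ˈbe:) li.
Foot heads: 2, 3, 5, 6, 8.
Primary stress on the rightmost head = syllable 8.
Secondary stress on 2, 3, 5, 6: fi.ˌfe:.ˌtod.ti.ˌbi:.ˌbo.fi.ˈbe:.li.

primary 8, secondary 2, 3, 5, 6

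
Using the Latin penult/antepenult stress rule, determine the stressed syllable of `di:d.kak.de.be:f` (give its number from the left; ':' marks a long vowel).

Classical Latin: stress the penult if heavy (long vowel or closed), else the antepenult.
Weights: 2 kak H, 3 de L, 4 be:f H.
The penult (syllable 3, de) is light, so stress falls on the antepenult (syllable 2, kak).
Stress on syllable 2: di:d.ˈkak.de.be:f.

2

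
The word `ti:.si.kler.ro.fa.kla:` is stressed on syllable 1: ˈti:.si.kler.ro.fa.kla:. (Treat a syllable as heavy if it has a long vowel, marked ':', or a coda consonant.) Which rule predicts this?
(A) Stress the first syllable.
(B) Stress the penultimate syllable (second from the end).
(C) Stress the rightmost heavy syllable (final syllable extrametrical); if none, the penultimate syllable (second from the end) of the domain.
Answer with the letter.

A

Rule A → syllable 1 ✓.
Rule B → syllable 5 (observed: 1).
Rule C → syllable 3 (observed: 1).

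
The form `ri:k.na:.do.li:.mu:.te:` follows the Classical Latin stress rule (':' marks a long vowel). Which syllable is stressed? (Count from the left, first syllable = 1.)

5

Classical Latin: stress the penult if heavy (long vowel or closed), else the antepenult.
Weights: 4 li: H, 5 mu: H, 6 te: H.
The penult (syllable 5, mu:) is heavy, so it takes stress.
Stress on syllable 5: ri:k.na:.do.li:.ˈmu:.te:.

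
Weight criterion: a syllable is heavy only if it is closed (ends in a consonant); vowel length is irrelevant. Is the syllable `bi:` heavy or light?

light

`bi:`: long vowel, open (no coda). Open (no coda) → light.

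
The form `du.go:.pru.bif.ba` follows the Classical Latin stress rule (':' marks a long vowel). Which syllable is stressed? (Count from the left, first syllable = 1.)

4

Classical Latin: stress the penult if heavy (long vowel or closed), else the antepenult.
Weights: 3 pru L, 4 bif H, 5 ba L.
The penult (syllable 4, bif) is heavy, so it takes stress.
Stress on syllable 4: du.go:.pru.ˈbif.ba.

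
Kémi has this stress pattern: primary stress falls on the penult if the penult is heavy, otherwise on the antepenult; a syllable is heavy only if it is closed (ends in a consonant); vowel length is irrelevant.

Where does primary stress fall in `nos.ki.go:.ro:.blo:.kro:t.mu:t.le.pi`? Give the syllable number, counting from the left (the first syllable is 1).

7

Weights: 7 mu:t H, 8 le L, 9 pi L.
The penult (syllable 8, le) is light, so stress falls on the antepenult (syllable 7, mu:t).
Primary stress: syllable 7 → nos.ki.go:.ro:.blo:.kro:t.ˈmu:t.le.pi.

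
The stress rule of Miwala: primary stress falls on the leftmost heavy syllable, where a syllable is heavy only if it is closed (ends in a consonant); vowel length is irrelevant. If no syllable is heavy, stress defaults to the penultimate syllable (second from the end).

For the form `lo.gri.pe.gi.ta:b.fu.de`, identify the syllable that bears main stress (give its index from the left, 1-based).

Weights: 1 lo L, 2 gri L, 3 pe L, 4 gi L, 5 ta:b H, 6 fu L, 7 de L.
Heavy syllables in the domain: 5. The leftmost is syllable 5 (ta:b).
Primary stress: syllable 5 → lo.gri.pe.gi.ˈta:b.fu.de.

5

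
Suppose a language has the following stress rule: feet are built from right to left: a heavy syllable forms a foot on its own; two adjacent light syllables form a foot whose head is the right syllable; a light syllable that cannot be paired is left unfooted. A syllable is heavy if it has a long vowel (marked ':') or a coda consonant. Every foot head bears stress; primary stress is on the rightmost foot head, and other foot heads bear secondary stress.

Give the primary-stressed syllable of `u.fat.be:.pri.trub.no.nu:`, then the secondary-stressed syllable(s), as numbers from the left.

Weights: 1 u L, 2 fat H, 3 be: H, 4 pri L, 5 trub H, 6 no L, 7 nu: H.
Parse right to left (heavy = foot alone; LL = one foot; stranded L unfooted): u (ˈfat) (ˈbe:) pri (ˈtrub) no (ˈnu:).
Foot heads: 2, 3, 5, 7.
Primary stress on the rightmost head = syllable 7.
Secondary stress on 2, 3, 5: u.ˌfat.ˌbe:.pri.ˌtrub.no.ˈnu:.

primary 7, secondary 2, 3, 5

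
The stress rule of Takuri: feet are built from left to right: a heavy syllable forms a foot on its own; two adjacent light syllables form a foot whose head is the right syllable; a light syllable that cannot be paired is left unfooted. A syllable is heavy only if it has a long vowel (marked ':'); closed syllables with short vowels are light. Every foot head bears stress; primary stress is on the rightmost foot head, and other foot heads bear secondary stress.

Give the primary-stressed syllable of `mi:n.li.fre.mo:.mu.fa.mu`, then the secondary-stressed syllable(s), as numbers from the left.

Weights: 1 mi:n H, 2 li L, 3 fre L, 4 mo: H, 5 mu L, 6 fa L, 7 mu L.
Parse left to right (heavy = foot alone; LL = one foot; stranded L unfooted): (ˈmi:n) (li.ˈfre) (ˈmo:) (mu.ˈfa) mu.
Foot heads: 1, 3, 4, 6.
Primary stress on the rightmost head = syllable 6.
Secondary stress on 1, 3, 4: ˌmi:n.li.ˌfre.ˌmo:.mu.ˈfa.mu.

primary 6, secondary 1, 3, 4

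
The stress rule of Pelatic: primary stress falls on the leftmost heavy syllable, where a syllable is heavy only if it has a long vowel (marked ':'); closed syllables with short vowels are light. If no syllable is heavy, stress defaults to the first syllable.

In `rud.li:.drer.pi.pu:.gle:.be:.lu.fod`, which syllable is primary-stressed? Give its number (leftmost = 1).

2

Weights: 1 rud L, 2 li: H, 3 drer L, 4 pi L, 5 pu: H, 6 gle: H, 7 be: H, 8 lu L, 9 fod L.
Heavy syllables in the domain: 2, 5, 6, 7. The leftmost is syllable 2 (li:).
Primary stress: syllable 2 → rud.ˈli:.drer.pi.pu:.gle:.be:.lu.fod.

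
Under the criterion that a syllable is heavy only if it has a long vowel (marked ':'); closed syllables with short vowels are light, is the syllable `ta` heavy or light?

`ta`: short vowel, open (no coda). Short vowel → light.

light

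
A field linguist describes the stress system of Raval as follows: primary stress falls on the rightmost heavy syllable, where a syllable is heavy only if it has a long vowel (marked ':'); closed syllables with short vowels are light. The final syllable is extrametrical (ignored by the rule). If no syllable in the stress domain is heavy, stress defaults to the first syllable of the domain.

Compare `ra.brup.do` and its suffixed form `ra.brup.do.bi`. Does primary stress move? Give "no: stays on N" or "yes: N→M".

Base `ra.brup.do` (3 syllables):
  The final syllable (3, do) is extrametrical; the stress domain is syllables 1–2.
  Weights: 1 ra L, 2 brup L.
  No heavy syllable in the domain; default to the first syllable of the domain = syllable 1.
  → primary stress on syllable 1.
Suffixed `ra.brup.do.bi` (4 syllables):
  The final syllable (4, bi) is extrametrical; the stress domain is syllables 1–3.
  Weights: 1 ra L, 2 brup L, 3 do L.
  No heavy syllable in the domain; default to the first syllable of the domain = syllable 1.
  → primary stress on syllable 1.

no: stays on 1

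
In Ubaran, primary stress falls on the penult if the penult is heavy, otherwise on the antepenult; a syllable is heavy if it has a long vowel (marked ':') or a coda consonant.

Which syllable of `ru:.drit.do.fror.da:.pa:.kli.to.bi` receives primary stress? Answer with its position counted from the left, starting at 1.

Weights: 7 kli L, 8 to L, 9 bi L.
The penult (syllable 8, to) is light, so stress falls on the antepenult (syllable 7, kli).
Primary stress: syllable 7 → ru:.drit.do.fror.da:.pa:.ˈkli.to.bi.

7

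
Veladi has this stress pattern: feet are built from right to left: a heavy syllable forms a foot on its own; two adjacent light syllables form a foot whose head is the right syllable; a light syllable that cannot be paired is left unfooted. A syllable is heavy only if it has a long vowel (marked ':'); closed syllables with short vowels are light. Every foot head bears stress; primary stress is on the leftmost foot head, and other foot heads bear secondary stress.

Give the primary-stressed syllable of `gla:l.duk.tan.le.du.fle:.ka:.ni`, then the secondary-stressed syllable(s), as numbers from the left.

primary 1, secondary 3, 5, 6, 7

Weights: 1 gla:l H, 2 duk L, 3 tan L, 4 le L, 5 du L, 6 fle: H, 7 ka: H, 8 ni L.
Parse right to left (heavy = foot alone; LL = one foot; stranded L unfooted): (ˈgla:l) (duk.ˈtan) (le.ˈdu) (ˈfle:) (ˈka:) ni.
Foot heads: 1, 3, 5, 6, 7.
Primary stress on the leftmost head = syllable 1.
Secondary stress on 3, 5, 6, 7: ˈgla:l.duk.ˌtan.le.ˌdu.ˌfle:.ˌka:.ni.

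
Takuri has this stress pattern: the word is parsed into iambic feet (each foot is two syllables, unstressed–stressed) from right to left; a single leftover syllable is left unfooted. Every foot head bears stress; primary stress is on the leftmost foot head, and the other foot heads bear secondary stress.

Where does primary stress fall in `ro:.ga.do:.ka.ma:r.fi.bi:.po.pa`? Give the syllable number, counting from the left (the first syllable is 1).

Parse right to left into iambic (σˈσ) feet: ro: (ga.ˈdo:) (ka.ˈma:r) (fi.ˈbi:) (po.ˈpa). Syllable 1 is left unfooted.
Foot heads (stressed positions): 3, 5, 7, 9.
End Rule Leftmost: primary stress on the leftmost head = syllable 3.
Primary stress: syllable 3 → ro:.ga.ˈdo:.ka.ma:r.fi.bi:.po.pa.

3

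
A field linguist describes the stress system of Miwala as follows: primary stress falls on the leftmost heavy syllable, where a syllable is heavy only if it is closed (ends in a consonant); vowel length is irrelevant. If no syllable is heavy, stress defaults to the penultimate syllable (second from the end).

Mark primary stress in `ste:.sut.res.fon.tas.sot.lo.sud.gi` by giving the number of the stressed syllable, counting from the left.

2

Weights: 1 ste: L, 2 sut H, 3 res H, 4 fon H, 5 tas H, 6 sot H, 7 lo L, 8 sud H, 9 gi L.
Heavy syllables in the domain: 2, 3, 4, 5, 6, 8. The leftmost is syllable 2 (sut).
Primary stress: syllable 2 → ste:.ˈsut.res.fon.tas.sot.lo.sud.gi.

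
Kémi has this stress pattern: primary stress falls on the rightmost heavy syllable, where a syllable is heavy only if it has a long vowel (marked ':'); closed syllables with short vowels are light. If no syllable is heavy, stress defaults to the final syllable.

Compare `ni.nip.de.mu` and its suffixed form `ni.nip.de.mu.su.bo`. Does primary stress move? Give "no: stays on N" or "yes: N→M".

yes: 4→6

Base `ni.nip.de.mu` (4 syllables):
  Weights: 1 ni L, 2 nip L, 3 de L, 4 mu L.
  No heavy syllable in the domain; default to the final syllable = syllable 4.
  → primary stress on syllable 4.
Suffixed `ni.nip.de.mu.su.bo` (6 syllables):
  Weights: 1 ni L, 2 nip L, 3 de L, 4 mu L, 5 su L, 6 bo L.
  No heavy syllable in the domain; default to the final syllable = syllable 6.
  → primary stress on syllable 6.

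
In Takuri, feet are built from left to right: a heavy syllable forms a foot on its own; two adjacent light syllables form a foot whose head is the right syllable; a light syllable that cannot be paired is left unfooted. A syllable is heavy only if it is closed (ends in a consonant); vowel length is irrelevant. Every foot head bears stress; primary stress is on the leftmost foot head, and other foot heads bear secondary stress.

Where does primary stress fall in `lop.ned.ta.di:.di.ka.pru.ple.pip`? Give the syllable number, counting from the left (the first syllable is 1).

1

Weights: 1 lop H, 2 ned H, 3 ta L, 4 di: L, 5 di L, 6 ka L, 7 pru L, 8 ple L, 9 pip H.
Parse left to right (heavy = foot alone; LL = one foot; stranded L unfooted): (ˈlop) (ˈned) (ta.ˈdi:) (di.ˈka) (pru.ˈple) (ˈpip).
Foot heads: 1, 2, 4, 6, 8, 9.
Primary stress on the leftmost head = syllable 1.
Primary stress: syllable 1 → ˈlop.ned.ta.di:.di.ka.pru.ple.pip.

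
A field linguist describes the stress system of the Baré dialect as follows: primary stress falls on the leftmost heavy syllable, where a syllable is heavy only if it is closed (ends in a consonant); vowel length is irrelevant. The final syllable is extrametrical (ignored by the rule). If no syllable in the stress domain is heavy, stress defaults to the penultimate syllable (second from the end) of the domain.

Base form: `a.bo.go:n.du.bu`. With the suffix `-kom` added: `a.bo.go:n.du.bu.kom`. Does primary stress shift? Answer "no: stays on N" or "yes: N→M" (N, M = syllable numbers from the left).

no: stays on 3

Base `a.bo.go:n.du.bu` (5 syllables):
  The final syllable (5, bu) is extrametrical; the stress domain is syllables 1–4.
  Weights: 1 a L, 2 bo L, 3 go:n H, 4 du L.
  Heavy syllables in the domain: 3. The leftmost is syllable 3 (go:n).
  → primary stress on syllable 3.
Suffixed `a.bo.go:n.du.bu.kom` (6 syllables):
  The final syllable (6, kom) is extrametrical; the stress domain is syllables 1–5.
  Weights: 1 a L, 2 bo L, 3 go:n H, 4 du L, 5 bu L.
  Heavy syllables in the domain: 3. The leftmost is syllable 3 (go:n).
  → primary stress on syllable 3.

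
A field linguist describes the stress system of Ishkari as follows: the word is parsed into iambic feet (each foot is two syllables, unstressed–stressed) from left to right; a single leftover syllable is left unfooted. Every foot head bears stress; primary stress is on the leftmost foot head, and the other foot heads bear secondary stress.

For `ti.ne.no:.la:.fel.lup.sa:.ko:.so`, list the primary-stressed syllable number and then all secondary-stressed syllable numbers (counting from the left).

Parse left to right into iambic (σˈσ) feet: (ti.ˈne) (no:.ˈla:) (fel.ˈlup) (sa:.ˈko:) so. Syllable 9 is left unfooted.
Foot heads (stressed positions): 2, 4, 6, 8.
End Rule Leftmost: primary stress on the leftmost head = syllable 2.
Secondary stress on 4, 6, 8: ti.ˈne.no:.ˌla:.fel.ˌlup.sa:.ˌko:.so.

primary 2, secondary 4, 6, 8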